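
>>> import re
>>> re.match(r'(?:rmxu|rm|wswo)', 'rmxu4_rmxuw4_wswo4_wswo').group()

'rmxu'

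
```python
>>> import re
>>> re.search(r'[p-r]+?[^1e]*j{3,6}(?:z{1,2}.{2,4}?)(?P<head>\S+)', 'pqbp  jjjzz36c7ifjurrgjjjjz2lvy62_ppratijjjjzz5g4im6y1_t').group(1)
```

The match spans [0:56] → 'pqbp  jjjzz36c7ifjurrgjjjjz2lvy62_ppratijjjjzz5g4im6y1_t'.
Captured: group 1 = '4im6y1_t'.

'4im6y1_t'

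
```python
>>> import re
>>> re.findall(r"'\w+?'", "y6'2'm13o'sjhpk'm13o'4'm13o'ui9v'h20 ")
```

["'2'", "'sjhpk'", "'4'", "'ui9v'"]

Matches: at [2:5] → "'2'"; at [9:16] → "'sjhpk'"; at [20:23] → "'4'"; at [27:33] → "'ui9v'".
No capturing groups, so `findall` returns the 4 full match strings.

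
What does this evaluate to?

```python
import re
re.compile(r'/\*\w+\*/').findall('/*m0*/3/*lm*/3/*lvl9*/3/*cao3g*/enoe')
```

['/*m0*/', '/*lm*/', '/*lvl9*/', '/*cao3g*/']

Scanning left to right: at [0:6] → '/*m0*/'; at [7:13] → '/*lm*/'; at [14:22] → '/*lvl9*/'; at [23:32] → '/*cao3g*/'.
`findall` yields the raw match text (4 of them) because the pattern has no groups.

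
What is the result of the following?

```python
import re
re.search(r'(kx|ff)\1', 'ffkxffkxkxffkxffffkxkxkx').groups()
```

('kx',)

The match spans [6:10] → 'kxkx'.
Captured: group 1 = 'kx'.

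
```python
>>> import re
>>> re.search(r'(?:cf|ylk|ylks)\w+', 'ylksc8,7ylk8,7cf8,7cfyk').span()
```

(0, 6)

Unlike `match`, `search` isn't anchored — it looks for the pattern anywhere in the string.
The match spans [0:6] → 'ylksc8'.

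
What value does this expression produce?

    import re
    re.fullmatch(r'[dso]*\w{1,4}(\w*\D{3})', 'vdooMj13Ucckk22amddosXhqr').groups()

('Mj13Ucckk22amddosXhqr',)

Pattern: zero or more of one of [dso], then 1 to 4 of a word character; then zero or more of a word character, then exactly 3 of a non-digit (captured).
For `fullmatch`, every character of the input must be accounted for by the pattern.
The match spans [0:25] → 'vdooMj13Ucckk22amddosXhqr'.
Captured: group 1 = 'Mj13Ucckk22amddosXhqr'.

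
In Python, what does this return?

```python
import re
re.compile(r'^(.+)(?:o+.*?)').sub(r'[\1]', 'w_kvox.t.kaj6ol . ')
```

Lazy quantifiers expand one character at a time until the remainder of the pattern can match.
Each match is replaced using the text its own group 1 captured.

'[w_kvox.t.kaj6]l . '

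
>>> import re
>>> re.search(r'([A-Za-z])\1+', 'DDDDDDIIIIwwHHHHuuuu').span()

(0, 6)

A backreference is literal: `\1` must see the identical characters the first group matched.
`search` walks the string left to right and returns the first match it finds.
The match spans [0:6] → 'DDDDDD'.
Captured: group 1 = 'D'.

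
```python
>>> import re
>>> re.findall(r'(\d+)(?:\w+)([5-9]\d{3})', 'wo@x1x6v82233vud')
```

[('1', '8223')]

2 groups means the one result is a tuple of 2 captured strings — 1 here.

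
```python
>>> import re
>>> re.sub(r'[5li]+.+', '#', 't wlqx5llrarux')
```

't w#'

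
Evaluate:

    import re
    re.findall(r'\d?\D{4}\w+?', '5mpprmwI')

['5mpprm']

A non-greedy quantifier consumes as few characters as it can — just enough that the remainder of the pattern still matches from where it stops; whatever follows it matches normally.
No capturing groups, so `findall` returns the 1 full match string.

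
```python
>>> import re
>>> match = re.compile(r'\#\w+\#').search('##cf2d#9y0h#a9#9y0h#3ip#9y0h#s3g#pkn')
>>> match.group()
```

'#cf2d#'

Unlike `match`, `search` isn't anchored — it looks for the pattern anywhere in the string.
The match spans [1:7] → '#cf2d#'.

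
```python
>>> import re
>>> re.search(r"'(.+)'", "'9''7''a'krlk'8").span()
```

(0, 14)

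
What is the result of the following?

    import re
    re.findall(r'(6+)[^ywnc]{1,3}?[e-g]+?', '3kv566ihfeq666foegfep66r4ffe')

The pattern matches one or more of a literal '6' (captured); then 1 to 3 of any character except [ywnc] (lazy); then one or more of a character in [e-g] (lazy).
Matches: at [4:9] match '66ihf', group 1 = '66'; at [11:17] match '666foe', group 1 = '666'; at [21:26] match '66r4f', group 1 = '66'.
One capturing group, so `findall` returns just the captured substring from each match — 3 in all.

['66', '666', '66']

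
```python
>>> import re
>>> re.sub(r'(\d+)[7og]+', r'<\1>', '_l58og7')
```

'_l<58>'

The pattern matches one or more of a digit (captured); then one or more of one of [7og].
Matches: at [2:7] → '58og7'.
The replacement refers to a captured group, so each match is rewritten using its own captured text.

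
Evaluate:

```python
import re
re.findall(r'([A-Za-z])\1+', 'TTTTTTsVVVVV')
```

['T', 'V']

After group 1 captures some text, `\1` only succeeds where that same text appears again.
Because there's exactly one group, `findall` drops the full match and keeps group 1 from each hit.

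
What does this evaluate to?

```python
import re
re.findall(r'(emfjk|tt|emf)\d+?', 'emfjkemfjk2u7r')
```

['emfjk']

With a single group, `findall` returns only what that group captured — 1 item.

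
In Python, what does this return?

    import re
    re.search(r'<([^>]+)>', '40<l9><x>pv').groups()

('l9',)

`search` walks the string left to right and returns the first match it finds.
The match spans [2:6] → '<l9>'.
Captured: group 1 = 'l9'.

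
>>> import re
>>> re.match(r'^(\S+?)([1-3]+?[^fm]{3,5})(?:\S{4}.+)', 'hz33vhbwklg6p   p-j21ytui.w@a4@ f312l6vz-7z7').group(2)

The match spans [0:44] → 'hz33vhbwklg6p   p-j21ytui.w@a4@ f312l6vz-7z7'.
Captured: group 1 = 'hz', group 2 = '33vhbw'.

'33vhbw'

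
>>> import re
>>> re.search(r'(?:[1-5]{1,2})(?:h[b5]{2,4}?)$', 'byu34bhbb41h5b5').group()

'41h5b5'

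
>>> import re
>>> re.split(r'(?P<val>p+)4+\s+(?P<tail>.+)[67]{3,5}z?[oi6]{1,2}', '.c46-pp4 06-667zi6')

With a capturing group present, the delimiter's captured portion is kept in the result list.

['.c46-', 'pp', '06-', '']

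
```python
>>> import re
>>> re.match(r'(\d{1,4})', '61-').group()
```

Pattern: 1 to 4 of a digit (captured).
`match` is anchored at position 0; if the pattern doesn't fit there, it returns None.
The match spans [0:2] → '61'.
Captured: group 1 = '61'.

'61'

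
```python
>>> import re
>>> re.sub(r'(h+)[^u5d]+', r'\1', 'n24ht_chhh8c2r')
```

'n24h'

Pattern: one or more of a literal 'h' (captured); then one or more of any character except [u5d].
Matches: at [3:14] → 'ht_chhh8c2r'.
The replacement refers to a captured group, so each match is rewritten using its own captured text.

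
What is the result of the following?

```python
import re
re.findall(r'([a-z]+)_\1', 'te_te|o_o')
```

`\1` has to match the exact text group 1 already captured.
One capturing group, so `findall` returns just the captured substring from each match — 2 in all.

['te', 'o']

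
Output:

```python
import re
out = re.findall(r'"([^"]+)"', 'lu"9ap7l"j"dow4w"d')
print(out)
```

Scanning left to right: at [2:9] match '"9ap7l"', group 1 = '9ap7l'; at [10:17] match '"dow4w"', group 1 = 'dow4w'.
`findall` collects group 1 from each match (2 total).

['9ap7l', 'dow4w']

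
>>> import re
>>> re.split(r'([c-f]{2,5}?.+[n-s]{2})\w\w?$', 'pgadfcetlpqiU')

['pga', 'dfcetlpq', '']

This matches 2 to 5 of a character in [c-f] (lazy), then one or more of any character, then exactly 2 of a character in [n-s] (captured); then a word character, then optionally a word character; then anchored at the end.
`re.split` interleaves the captured-group text with the surrounding fragments.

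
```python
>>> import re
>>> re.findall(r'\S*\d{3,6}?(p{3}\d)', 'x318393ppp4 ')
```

Pattern: zero or more of a non-whitespace character, then 3 to 6 of a digit (lazy); then exactly 3 of the literal 'p', then a digit (captured).
Matches: at [0:11] match 'x318393ppp4', group 1 = 'ppp4'.
With a single group, `findall` returns only what that group captured — 1 item.

['ppp4']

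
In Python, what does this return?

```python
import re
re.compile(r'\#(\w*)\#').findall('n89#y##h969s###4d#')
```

['y', 'h969s', '']

With a single group, `findall` returns only what that group captured — 3 items.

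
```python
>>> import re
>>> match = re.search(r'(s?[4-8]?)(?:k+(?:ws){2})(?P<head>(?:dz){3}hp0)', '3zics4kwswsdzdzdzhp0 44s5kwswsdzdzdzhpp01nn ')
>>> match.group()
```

's4kwswsdzdzdzhp0'

Pattern: optionally the literal 's', then optionally a character in [4-8] (captured); then one or more of a literal 'k', then the literal 'ws' repeated 2 times (non-capturing group); then the literal 'dz' repeated 3 times, then the literal 'hp0' (captured as 'head').
`search` walks the string left to right and returns the first match it finds.
The match spans [4:20] → 's4kwswsdzdzdzhp0'.
Captured: group 1 = 's4', group 2 = 'dzdzdzhp0'.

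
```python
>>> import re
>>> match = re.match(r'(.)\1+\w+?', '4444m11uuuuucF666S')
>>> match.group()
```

'4444m'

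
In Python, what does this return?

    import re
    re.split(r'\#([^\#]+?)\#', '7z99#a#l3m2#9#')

['7z99', 'a', 'l3m2', '9', '']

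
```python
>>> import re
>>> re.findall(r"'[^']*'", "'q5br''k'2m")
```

["'q5br'", "'k'"]

Matches: at [0:6] → "'q5br'"; at [6:9] → "'k'".
Since nothing is captured, `findall` lists the 2 matched substrings directly.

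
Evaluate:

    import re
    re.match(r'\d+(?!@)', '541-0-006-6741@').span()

(0, 3)

`re.match` won't scan ahead — the pattern has to work from the very first character.
The match spans [0:3] → '541'.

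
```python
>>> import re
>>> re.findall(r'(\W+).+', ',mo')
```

[',']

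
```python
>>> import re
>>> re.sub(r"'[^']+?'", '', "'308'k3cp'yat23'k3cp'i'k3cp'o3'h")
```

Matches: at [0:5] → "'308'"; at [9:16] → "'yat23'"; at [20:23] → "'i'"; at [27:31] → "'o3'".
Every occurrence is swapped for ''.

'k3cpk3cpk3cph'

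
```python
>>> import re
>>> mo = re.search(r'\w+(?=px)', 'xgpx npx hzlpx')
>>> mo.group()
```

Because the assertion is zero-width, the text it checks is not consumed and won't appear in the result.
`re.search` scans for the first position where the pattern succeeds.
The match spans [0:2] → 'xg'.

'xg'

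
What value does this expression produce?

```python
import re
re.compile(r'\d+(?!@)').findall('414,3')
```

['414', '3']

A negative assertion filters positions out without eating any characters.
With no groups in the pattern, `findall` gives back each whole match — 2 here.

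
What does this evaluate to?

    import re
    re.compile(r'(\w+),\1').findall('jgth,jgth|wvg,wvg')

['jgth', 'wvg']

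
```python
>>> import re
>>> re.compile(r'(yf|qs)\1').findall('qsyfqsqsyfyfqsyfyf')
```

['qs', 'yf', 'yf']

The backreference `\1` re-matches whatever the first group consumed, character for character.
With a single group, `findall` returns only what that group captured — 3 items.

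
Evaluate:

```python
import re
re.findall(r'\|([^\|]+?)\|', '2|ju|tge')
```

['ju']

Because there's exactly one group, `findall` drops the full match and keeps group 1 from the one hit.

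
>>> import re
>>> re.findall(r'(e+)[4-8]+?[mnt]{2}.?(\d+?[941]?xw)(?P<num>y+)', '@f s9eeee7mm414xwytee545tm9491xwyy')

Pattern: one or more of a literal 'e' (captured); then one or more of a character in [4-8] (lazy), then exactly 2 of one of [mnt], then optionally any character; then one or more of a digit (lazy), then optionally one of [941], then the literal 'xw' (captured); then one or more of a literal 'y' (captured as 'num').
Walking the string: at [5:18] match 'eeee7mm414xwy', groups = ('eeee', '14xw', 'y'); at [19:34] match 'ee545tm9491xwyy', groups = ('ee', '491xw', 'yy').
With 3 capturing groups, `findall` returns a 3-tuple per match.

[('eeee', '14xw', 'y'), ('ee', '491xw', 'yy')]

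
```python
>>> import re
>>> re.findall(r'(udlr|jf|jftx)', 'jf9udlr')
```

Because there's exactly one group, `findall` drops the full match and keeps group 1 from each hit.

['jf', 'udlr']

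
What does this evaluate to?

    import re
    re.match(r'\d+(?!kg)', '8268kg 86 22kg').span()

The negative lookaround is zero-width — it rules out positions where the adjacent text would match, without consuming anything.
`re.match` only tries the pattern at the start of the string.
The match spans [0:3] → '826'.

(0, 3)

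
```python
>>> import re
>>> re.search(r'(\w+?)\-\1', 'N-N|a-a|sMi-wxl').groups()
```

The match spans [0:3] → 'N-N'.
Captured: group 1 = 'N'.

('N',)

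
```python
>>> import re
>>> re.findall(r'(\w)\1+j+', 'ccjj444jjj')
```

['c', '4']

`\1` is not a pattern — it's the concrete string captured by group 1, re-applied verbatim.
`findall` collects group 1 from each match (2 total).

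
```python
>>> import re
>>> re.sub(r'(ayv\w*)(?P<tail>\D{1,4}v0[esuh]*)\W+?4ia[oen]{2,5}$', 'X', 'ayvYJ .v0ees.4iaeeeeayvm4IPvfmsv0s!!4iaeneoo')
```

'ayvYJ .v0ees.4iaeeeeX'

The pattern matches the literal 'ayv', then zero or more of a word character (captured); then 1 to 4 of a non-digit, then the literal 'v0', then zero or more of one of [esuh] (captured as 'tail'); then one or more of a non-word character (lazy), then the literal '4ia', then 2 to 5 of one of [oen]; then anchored at the end.
Each match is replaced by 'X'.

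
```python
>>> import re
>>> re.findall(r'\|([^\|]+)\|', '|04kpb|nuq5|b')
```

Walking the string: at [0:7] match '|04kpb|', group 1 = '04kpb'.
One capturing group, so `findall` returns just the captured substring from the one match — 1 in all.

['04kpb']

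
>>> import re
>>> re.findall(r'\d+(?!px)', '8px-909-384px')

['909', '38']

The negative lookaround is zero-width — it rules out positions where the adjacent text would match, without consuming anything.
Matches: at [4:7] → '909'; at [8:10] → '38'.
No capturing groups, so `findall` returns the 2 full match strings.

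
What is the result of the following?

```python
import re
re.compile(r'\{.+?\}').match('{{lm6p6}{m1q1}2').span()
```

With the lazy modifier that quantifier settles for the fewest repetitions that let the rest of the pattern succeed (the atoms after it are unaffected and can still be greedy).
`re.match` won't scan ahead — the pattern has to work from the very first character.
The match spans [0:8] → '{{lm6p6}'.

(0, 8)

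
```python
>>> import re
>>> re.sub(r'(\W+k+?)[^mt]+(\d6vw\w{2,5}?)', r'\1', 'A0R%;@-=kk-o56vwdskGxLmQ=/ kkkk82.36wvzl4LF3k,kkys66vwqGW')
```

The pattern matches one or more of a non-word character, then one or more of a literal 'k' (lazy) (captured); then one or more of any character except [mt]; then a digit, then the literal '6vw', then 2 to 5 of a word character (lazy) (captured).
Because the quantifier is non-greedy, it stops expanding at the earliest point where the rest of the pattern can succeed.
Matches: at [3:18] → '%;@-=kk-o56vwds'; at [24:56] → '=/ kkkk82.36wvzl4LF3k,kkys66vwqG'.
`\1` in the replacement pulls in group 1's text for each match.

'A0R%;@-=kkGxLmQ=/ kW'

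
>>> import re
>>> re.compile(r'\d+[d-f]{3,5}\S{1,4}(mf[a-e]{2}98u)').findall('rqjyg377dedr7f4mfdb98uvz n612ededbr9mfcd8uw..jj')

Pattern: one or more of a digit; then 3 to 5 of a character in [d-f], then 1 to 4 of a non-whitespace character; then the literal 'mf', then exactly 2 of a character in [a-e], then the literal '98u' (captured).
Because there's exactly one group, `findall` drops the full match and keeps group 1 from the one hit.

['mfdb98u']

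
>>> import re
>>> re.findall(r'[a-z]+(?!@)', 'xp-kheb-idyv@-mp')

['xp', 'kheb', 'idy', 'mp']

The negative lookahead/lookbehind blocks any match where the forbidden context is present.
Matches: at [0:2] → 'xp'; at [3:7] → 'kheb'; at [8:11] → 'idy'; at [14:16] → 'mp'.
With no groups in the pattern, `findall` gives back each whole match — 4 here.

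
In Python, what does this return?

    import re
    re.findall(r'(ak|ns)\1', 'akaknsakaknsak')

['ak', 'ak']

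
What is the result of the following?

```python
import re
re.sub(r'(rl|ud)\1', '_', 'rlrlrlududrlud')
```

'_rl_rlud'

`\1` is not a pattern — it's the concrete string captured by group 1, re-applied verbatim.
Matches: at [0:4] → 'rlrl'; at [6:10] → 'udud'.
`sub` substitutes '_' at each match site.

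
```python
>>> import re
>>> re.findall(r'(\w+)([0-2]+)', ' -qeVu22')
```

Multiple groups make `findall` return tuples — one 2-tuple for the one match.

[('qeVu2', '2')]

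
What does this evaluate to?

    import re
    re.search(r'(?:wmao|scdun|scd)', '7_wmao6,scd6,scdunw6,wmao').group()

'wmao'

`re.search` tries every starting position until one works.
The match spans [2:6] → 'wmao'.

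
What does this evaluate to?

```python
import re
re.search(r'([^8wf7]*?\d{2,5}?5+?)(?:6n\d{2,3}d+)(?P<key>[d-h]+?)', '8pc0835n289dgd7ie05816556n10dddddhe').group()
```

'ie05816556n10dddddh'

Because the quantifier is non-greedy, it stops expanding at the earliest point where the rest of the pattern can succeed.
The match spans [15:34] → 'ie05816556n10dddddh'.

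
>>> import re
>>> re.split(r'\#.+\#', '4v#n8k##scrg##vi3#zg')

Matches to split on: at [2:18] → '#n8k##scrg##vi3#'.
Splitting on the pattern gives 2 pieces.

['4v', 'zg']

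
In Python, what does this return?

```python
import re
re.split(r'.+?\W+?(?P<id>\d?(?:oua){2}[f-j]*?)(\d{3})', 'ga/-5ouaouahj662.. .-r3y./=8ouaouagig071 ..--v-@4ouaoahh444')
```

['', '5ouaouahj', '662', '', '8ouaouagig', '071', ' ..--v-@4ouaoahh444']

The pattern matches one or more of any character (lazy), then one or more of a non-word character (lazy); then optionally a digit, then the literal 'oua' repeated 2 times, then zero or more of a character in [f-j] (lazy) (captured as 'id'); then exactly 3 of a digit (captured).
With the lazy modifier that quantifier settles for the fewest repetitions that let the rest of the pattern succeed (the atoms after it are unaffected and can still be greedy).
Matches to split on: at [0:16] → 'ga/-5ouaouahj662'; at [16:40] → '.. .-r3y./=8ouaouagig071'.
The group in the pattern means `split` returns the separators' captures alongside the pieces.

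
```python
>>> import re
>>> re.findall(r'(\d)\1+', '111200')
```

['1', '0']

`\1` is not a pattern — it's the concrete string captured by group 1, re-applied verbatim.
One capturing group, so `findall` returns just the captured substring from each match — 2 in all.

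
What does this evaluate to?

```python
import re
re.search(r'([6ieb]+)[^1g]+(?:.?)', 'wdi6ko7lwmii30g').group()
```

'i6ko7lwmii30g'

The match spans [2:15] → 'i6ko7lwmii30g'.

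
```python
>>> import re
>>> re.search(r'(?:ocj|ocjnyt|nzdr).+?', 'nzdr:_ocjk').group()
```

The match spans [0:5] → 'nzdr:'.

'nzdr:'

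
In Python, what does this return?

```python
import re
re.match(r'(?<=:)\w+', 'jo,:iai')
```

None

With `match`, the pattern is implicitly anchored at the beginning.
Here the string doesn't start with a match, so the call returns None.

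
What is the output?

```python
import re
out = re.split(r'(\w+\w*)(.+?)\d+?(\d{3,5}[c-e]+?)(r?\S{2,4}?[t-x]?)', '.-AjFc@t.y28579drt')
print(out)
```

Pattern: one or more of a word character, then zero or more of a word character (captured); then one or more of any character (lazy) (captured); then one or more of a digit (lazy); then 3 to 5 of a digit, then one or more of a character in [c-e] (lazy) (captured); then optionally the literal 'r', then 2 to 4 of a non-whitespace character (lazy), then optionally a character in [t-x] (captured).
With a capturing group present, the delimiter's captured portion is kept in the result list.

['.-', 'AjFc', '@t.y', '8579d', 'rt', '']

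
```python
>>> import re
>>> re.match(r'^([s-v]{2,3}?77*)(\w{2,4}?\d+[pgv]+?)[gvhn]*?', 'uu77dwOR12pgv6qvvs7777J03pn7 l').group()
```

`re.match` won't scan ahead — the pattern has to work from the very first character.
The match spans [0:11] → 'uu77dwOR12p'.

'uu77dwOR12p'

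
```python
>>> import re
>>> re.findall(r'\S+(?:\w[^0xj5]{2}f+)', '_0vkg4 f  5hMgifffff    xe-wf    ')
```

Pattern: one or more of a non-whitespace character; then a word character, then exactly 2 of any character except [0xj5], then one or more of the literal 'f' (non-capturing group).
Matches: at [0:8] → '_0vkg4 f'; at [10:20] → '5hMgifffff'; at [24:29] → 'xe-wf'.
No capturing groups, so `findall` returns the 3 full match strings.

['_0vkg4 f', '5hMgifffff', 'xe-wf']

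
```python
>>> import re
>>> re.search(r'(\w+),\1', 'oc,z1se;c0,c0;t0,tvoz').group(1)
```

The match spans [8:13] → 'c0,c0'.
Captured: group 1 = 'c0'.

'c0'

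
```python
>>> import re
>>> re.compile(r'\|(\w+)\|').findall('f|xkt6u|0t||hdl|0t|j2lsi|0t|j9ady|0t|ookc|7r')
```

Because there's exactly one group, `findall` drops the full match and keeps group 1 from each hit.

['xkt6u', 'hdl', 'j2lsi', 'j9ady', 'ookc']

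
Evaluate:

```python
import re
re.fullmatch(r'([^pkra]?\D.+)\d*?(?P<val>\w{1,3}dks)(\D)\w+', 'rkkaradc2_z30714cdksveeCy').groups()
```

('rkkaradc2_z30714', 'cdks', 'v')

The match spans [0:25] → 'rkkaradc2_z30714cdksveeCy'.
Captured: group 1 = 'rkkaradc2_z30714', group 2 = 'cdks', group 3 = 'v'.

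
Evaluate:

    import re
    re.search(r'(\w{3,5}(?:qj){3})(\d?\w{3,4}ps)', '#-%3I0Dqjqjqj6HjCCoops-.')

Pattern: 3 to 5 of a word character, then the literal 'qj' repeated 3 times (captured); then optionally a digit, then 3 to 4 of a word character, then the literal 'ps' (captured).
Here nothing in the string fits, so the call returns None.

None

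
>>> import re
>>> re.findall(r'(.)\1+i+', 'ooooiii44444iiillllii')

The backreference `\1` re-matches whatever the first group consumed, character for character.
Scanning left to right: at [0:7] match 'ooooiii', group 1 = 'o'; at [7:15] match '44444iii', group 1 = '4'; at [15:21] match 'llllii', group 1 = 'l'.
With a single group, `findall` returns only what that group captured — 3 items.

['o', '4', 'l']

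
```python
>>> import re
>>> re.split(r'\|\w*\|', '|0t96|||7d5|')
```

Splitting on the pattern gives 3 pieces.

['', '', '7d5|']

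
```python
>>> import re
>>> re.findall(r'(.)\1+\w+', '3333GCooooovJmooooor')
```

After group 1 captures some text, `\1` only succeeds where that same text appears again.
Because there's exactly one group, `findall` drops the full match and keeps group 1 from the one hit.

['3']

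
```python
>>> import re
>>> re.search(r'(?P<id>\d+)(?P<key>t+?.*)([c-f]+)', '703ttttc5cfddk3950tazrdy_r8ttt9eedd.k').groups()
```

('703', 'ttttc5cfddk3950tazrdy_r8ttt9eed', 'd')

Pattern: one or more of a digit (captured as 'id'); then one or more of a literal 't' (lazy), then zero or more of any character (captured as 'key'); then one or more of a character in [c-f] (captured).
`re.search` scans for the first position where the pattern succeeds.
The match spans [0:35] → '703ttttc5cfddk3950tazrdy_r8ttt9eedd'.
Captured: group 1 = '703', group 2 = 'ttttc5cfddk3950tazrdy_r8ttt9eed', group 3 = 'd'.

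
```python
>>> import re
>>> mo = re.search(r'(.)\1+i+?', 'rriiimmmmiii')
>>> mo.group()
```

'rri'

A backreference is literal: `\1` must see the identical characters the first group matched.
`re.search` tries every starting position until one works.
The match spans [0:3] → 'rri'.
Captured: group 1 = 'r'.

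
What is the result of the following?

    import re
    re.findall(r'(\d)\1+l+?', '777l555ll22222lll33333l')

`\1` has to match the exact text group 1 already captured.
Walking the string: at [0:4] match '777l', group 1 = '7'; at [4:8] match '555l', group 1 = '5'; at [9:15] match '22222l', group 1 = '2'; at [17:23] match '33333l', group 1 = '3'.
`findall` collects group 1 from each match (4 total).

['7', '5', '2', '3']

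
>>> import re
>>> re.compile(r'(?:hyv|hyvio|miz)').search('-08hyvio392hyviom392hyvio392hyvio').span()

The regex engine tests alternatives in the order written; an earlier branch that matches wins even if a later one would match more.
`re.search` tries every starting position until one works.
The match spans [3:6] → 'hyv'.

(3, 6)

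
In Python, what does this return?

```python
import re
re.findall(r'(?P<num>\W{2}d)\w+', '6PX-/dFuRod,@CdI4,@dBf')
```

The pattern matches exactly 2 of a non-word character, then a literal 'd' (captured as 'num'); then one or more of a word character.
Because there's exactly one group, `findall` drops the full match and keeps group 1 from each hit.

['-/d', ',@d']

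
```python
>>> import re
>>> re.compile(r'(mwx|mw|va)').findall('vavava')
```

['va', 'va', 'va']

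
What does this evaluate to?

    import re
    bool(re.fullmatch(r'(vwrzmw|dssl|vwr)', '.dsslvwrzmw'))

False

`re.fullmatch` requires the pattern to consume the entire string.
Here there's no way to consume every character, so the call returns None, and `bool(None)` is False.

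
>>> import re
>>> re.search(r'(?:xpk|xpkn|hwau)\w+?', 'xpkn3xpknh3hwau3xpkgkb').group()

'xpkn'

Alternation isn't longest-match — the leftmost alternative that fits at this position is chosen.
Unlike `match`, `search` isn't anchored — it looks for the pattern anywhere in the string.
The match spans [0:4] → 'xpkn'.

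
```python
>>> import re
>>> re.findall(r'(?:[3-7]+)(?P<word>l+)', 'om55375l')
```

With a single group, `findall` returns only what that group captured — 1 item.

['l']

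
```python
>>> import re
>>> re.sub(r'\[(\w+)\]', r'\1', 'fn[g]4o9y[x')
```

'fng4o9y[x'

`\1` in the replacement pulls in group 1's text for each match.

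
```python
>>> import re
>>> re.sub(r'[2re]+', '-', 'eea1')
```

'-a1'

Every occurrence is swapped for '-'.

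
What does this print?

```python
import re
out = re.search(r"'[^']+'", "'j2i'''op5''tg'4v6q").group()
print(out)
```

Unlike `match`, `search` isn't anchored — it looks for the pattern anywhere in the string.
The match spans [0:5] → "'j2i'".

'j2i'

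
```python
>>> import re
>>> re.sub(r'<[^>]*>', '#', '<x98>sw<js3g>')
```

Matches: at [0:5] → '<x98>'; at [7:13] → '<js3g>'.
Every occurrence is swapped for '#'.

'#sw#'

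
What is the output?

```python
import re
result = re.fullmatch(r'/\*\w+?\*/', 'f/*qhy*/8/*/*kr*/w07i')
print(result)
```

None

For `fullmatch`, every character of the input must be accounted for by the pattern.
Here there's no way to consume every character, so the call returns None.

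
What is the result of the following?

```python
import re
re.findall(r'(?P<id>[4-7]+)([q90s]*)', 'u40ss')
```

[('4', '0ss')]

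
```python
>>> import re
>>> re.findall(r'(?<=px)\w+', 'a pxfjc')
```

The lookaround is zero-width — it requires the adjacent text to match without consuming it, so the asserted text isn't part of the match.
Since nothing is captured, `findall` lists the 1 matched substring directly.

['fjc']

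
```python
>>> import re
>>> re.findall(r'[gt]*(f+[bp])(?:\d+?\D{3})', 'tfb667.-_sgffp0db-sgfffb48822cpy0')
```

['fb', 'ffp', 'fffb']

With a single group, `findall` returns only what that group captured — 3 items.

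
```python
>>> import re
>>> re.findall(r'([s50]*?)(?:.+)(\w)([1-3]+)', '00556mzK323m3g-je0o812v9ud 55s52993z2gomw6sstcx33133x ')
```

[('', '3', '3')]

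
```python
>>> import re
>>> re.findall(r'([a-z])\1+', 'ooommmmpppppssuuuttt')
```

['o', 'm', 'p', 's', 'u', 't']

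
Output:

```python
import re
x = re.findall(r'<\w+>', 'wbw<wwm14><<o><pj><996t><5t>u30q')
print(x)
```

['<wwm14>', '<o>', '<pj>', '<996t>', '<5t>']

Scanning left to right: at [3:10] → '<wwm14>'; at [11:14] → '<o>'; at [14:18] → '<pj>'; at [18:24] → '<996t>'; at [24:28] → '<5t>'.
With no groups in the pattern, `findall` gives back each whole match — 5 here.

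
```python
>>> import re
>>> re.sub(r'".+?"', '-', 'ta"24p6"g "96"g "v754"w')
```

A `+?`/`*?`/`{m,n}?` starts at its minimum and grows only as far as needed for what follows to match.
Every occurrence is swapped for '-'.

'ta-g -g -w'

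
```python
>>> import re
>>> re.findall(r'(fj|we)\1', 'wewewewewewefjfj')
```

The backreference `\1` re-matches whatever the first group consumed, character for character.
One capturing group, so `findall` returns just the captured substring from each match — 4 in all.

['we', 'we', 'we', 'fj']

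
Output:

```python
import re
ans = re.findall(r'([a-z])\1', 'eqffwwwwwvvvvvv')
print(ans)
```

A backreference is literal: `\1` must see the identical characters the first group matched.
Walking the string: at [2:4] match 'ff', group 1 = 'f'; at [4:6] match 'ww', group 1 = 'w'; at [6:8] match 'ww', group 1 = 'w'; at [9:11] match 'vv', group 1 = 'v'; at [11:13] match 'vv', group 1 = 'v'; ….
One capturing group, so `findall` returns just the captured substring from each match — 6 in all.

['f', 'w', 'w', 'v', 'v', 'v']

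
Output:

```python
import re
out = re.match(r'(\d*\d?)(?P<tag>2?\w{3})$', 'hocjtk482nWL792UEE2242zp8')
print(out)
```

The pattern matches zero or more of a digit, then optionally a digit (captured); then optionally a literal '2', then exactly 3 of a word character (captured as 'tag'); then anchored at the end.
With `match`, the pattern is implicitly anchored at the beginning.
Here the pattern fails at index 0, so the call returns None.

None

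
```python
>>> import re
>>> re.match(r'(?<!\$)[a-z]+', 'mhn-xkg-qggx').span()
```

The negative lookaround is zero-width — it rules out positions where the adjacent text would match, without consuming anything.
`re.match` won't scan ahead — the pattern has to work from the very first character.
The match spans [0:3] → 'mhn'.

(0, 3)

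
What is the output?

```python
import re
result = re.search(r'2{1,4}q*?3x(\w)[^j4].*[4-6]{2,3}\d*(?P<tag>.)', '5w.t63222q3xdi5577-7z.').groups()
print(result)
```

('d', '-')

The match spans [6:19] → '222q3xdi5577-'.
Captured: group 1 = 'd', group 2 = '-'.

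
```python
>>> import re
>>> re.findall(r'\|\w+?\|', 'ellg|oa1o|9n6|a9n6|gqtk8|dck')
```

Walking the string: at [4:10] → '|oa1o|'; at [13:19] → '|a9n6|'.
No capturing groups, so `findall` returns the 2 full match strings.

['|oa1o|', '|a9n6|']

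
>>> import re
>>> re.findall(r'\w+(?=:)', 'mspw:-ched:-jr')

['mspw', 'ched']

The `(?=…)`/`(?<=…)` assertion just peeks at neighbouring text; it doesn't advance the match position.
Matches: at [0:4] → 'mspw'; at [6:10] → 'ched'.
`findall` yields the raw match text (2 of them) because the pattern has no groups.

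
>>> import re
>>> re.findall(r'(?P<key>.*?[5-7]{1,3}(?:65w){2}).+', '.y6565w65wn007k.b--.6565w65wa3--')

['.y6565w65w']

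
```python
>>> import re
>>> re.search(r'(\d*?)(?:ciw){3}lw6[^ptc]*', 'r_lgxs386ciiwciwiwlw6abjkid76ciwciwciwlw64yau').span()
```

The pattern matches zero or more of a digit (lazy) (captured); then the literal 'ciw' repeated 3 times, then the literal 'lw6', then zero or more of any character except [ptc].
Unlike `match`, `search` isn't anchored — it looks for the pattern anywhere in the string.
The match spans [27:45] → '76ciwciwciwlw64yau'.
Captured: group 1 = '76'.

(27, 45)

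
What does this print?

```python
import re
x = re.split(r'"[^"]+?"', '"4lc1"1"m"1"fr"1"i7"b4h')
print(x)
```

['', '1', '1', '1', 'b4h']

Matches to split on: at [0:6] → '"4lc1"'; at [7:10] → '"m"'; at [11:15] → '"fr"'; at [16:20] → '"i7"'.
Splitting on the pattern gives 5 pieces.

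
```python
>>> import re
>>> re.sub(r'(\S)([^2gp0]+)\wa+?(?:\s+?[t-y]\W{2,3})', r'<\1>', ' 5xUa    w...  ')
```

' <5>  '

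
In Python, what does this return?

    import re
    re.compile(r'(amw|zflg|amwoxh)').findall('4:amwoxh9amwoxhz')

`|` is ordered: at each position the engine commits to the first alternative that works.
Scanning left to right: at [2:5] match 'amw', group 1 = 'amw'; at [9:12] match 'amw', group 1 = 'amw'.
With a single group, `findall` returns only what that group captured — 2 items.

['amw', 'amw']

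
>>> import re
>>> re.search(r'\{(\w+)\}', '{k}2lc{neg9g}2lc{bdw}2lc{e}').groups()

('k',)

The match spans [0:3] → '{k}'.
Captured: group 1 = 'k'.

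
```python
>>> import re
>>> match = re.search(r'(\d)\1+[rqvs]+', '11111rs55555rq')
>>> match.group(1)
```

'1'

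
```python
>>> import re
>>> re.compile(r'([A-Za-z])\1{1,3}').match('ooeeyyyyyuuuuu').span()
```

(0, 2)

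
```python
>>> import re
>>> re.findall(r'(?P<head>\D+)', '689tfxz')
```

['tfxz']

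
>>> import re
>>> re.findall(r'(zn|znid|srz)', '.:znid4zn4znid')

`|` is ordered: at each position the engine commits to the first alternative that works.
`findall` collects group 1 from each match (3 total).

['zn', 'zn', 'zn']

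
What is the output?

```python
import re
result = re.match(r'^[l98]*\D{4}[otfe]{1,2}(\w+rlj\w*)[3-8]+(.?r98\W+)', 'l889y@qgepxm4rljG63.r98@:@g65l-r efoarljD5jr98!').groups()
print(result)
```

('pxm4rljG6', '.r98@:@')

The pattern matches anchored at the start of the string; then zero or more of one of [l98], then exactly 4 of a non-digit, then 1 to 2 of one of [otfe]; then one or more of a word character, then the literal 'rlj', then zero or more of a word character (captured); then one or more of a character in [3-8]; then optionally any character, then the literal 'r98', then one or more of a non-word character (captured).
`re.match` only tries the pattern at the start of the string.
The match spans [0:26] → 'l889y@qgepxm4rljG63.r98@:@'.
Captured: group 1 = 'pxm4rljG6', group 2 = '.r98@:@'.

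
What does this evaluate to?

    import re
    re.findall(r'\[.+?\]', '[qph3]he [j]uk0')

['[qph3]', '[j]']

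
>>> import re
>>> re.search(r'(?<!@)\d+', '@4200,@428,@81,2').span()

(2, 5)

The negative lookahead/lookbehind blocks any match where the forbidden context is present.
The match spans [2:5] → '200'.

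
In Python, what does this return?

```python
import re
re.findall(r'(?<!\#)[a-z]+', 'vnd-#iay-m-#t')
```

The negative lookaround is zero-width — it rules out positions where the adjacent text would match, without consuming anything.
Since nothing is captured, `findall` lists the 3 matched substrings directly.

['vnd', 'ay', 'm']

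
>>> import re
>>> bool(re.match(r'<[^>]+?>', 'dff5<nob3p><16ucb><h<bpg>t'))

False

`re.match` won't scan ahead — the pattern has to work from the very first character.
Here the string doesn't start with a match, so the call returns None, and `bool(None)` is False.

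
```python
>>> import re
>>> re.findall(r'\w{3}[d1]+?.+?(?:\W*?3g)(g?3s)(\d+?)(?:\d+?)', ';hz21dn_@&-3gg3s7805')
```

[('g3s', '7')]

Lazy quantifiers expand one character at a time until the remainder of the pattern can match.
2 groups means the one result is a tuple of 2 captured strings — 1 here.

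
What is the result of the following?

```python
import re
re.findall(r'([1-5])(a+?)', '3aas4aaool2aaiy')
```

This matches a character in [1-5] (captured); then one or more of a literal 'a' (lazy) (captured).
Because the quantifier is non-greedy, it stops expanding at the earliest point where the rest of the pattern can succeed.
Walking the string: at [0:2] match '3a', groups = ('3', 'a'); at [4:6] match '4a', groups = ('4', 'a'); at [10:12] match '2a', groups = ('2', 'a').
With 2 capturing groups, `findall` returns a 2-tuple per match.

[('3', 'a'), ('4', 'a'), ('2', 'a')]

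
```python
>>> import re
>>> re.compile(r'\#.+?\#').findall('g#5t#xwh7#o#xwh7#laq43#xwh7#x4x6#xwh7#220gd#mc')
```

['#5t#', '#o#', '#laq43#', '#x4x6#', '#220gd#']

Walking the string: at [1:5] → '#5t#'; at [9:12] → '#o#'; at [16:23] → '#laq43#'; at [27:33] → '#x4x6#'; at [37:44] → '#220gd#'.
Since nothing is captured, `findall` lists the 5 matched substrings directly.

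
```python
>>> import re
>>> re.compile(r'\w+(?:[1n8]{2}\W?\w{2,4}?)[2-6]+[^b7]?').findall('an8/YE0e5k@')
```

This matches one or more of a word character; then exactly 2 of one of [1n8], then optionally a non-word character, then 2 to 4 of a word character (lazy) (non-capturing group); then one or more of a character in [2-6], then optionally any character except [b7].
No capturing groups, so `findall` returns the 1 full match string.

['an8/YE0e5k']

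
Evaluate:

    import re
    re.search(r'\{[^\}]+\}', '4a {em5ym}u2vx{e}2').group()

'{em5ym}'

`re.search` tries every starting position until one works.
The match spans [3:10] → '{em5ym}'.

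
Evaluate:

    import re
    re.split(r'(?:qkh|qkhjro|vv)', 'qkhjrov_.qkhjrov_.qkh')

['', 'jrov_.', 'jrov_.', '']

The regex engine tests alternatives in the order written; an earlier branch that matches wins even if a later one would match more.
Matches to split on: at [0:3] → 'qkh'; at [9:12] → 'qkh'; at [18:21] → 'qkh'.
Each match becomes a cut point; 4 segments remain.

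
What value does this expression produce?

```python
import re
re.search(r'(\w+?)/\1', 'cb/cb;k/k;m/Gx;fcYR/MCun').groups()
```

A backreference is literal: `\1` must see the identical characters the first group matched.
`re.search` scans for the first position where the pattern succeeds.
The match spans [0:5] → 'cb/cb'.
Captured: group 1 = 'cb'.

('cb',)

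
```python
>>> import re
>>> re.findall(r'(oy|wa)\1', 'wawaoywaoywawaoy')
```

['wa', 'wa']

After group 1 captures some text, `\1` only succeeds where that same text appears again.
With a single group, `findall` returns only what that group captured — 2 items.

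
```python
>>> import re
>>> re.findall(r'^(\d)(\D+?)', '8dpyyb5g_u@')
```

[('8', 'd')]

This matches anchored at the start of the string; then a digit (captured); then one or more of a non-digit (lazy) (captured).
Matches: at [0:2] match '8d', groups = ('8', 'd').
`findall` packs the 2 group values into a tuple for every match.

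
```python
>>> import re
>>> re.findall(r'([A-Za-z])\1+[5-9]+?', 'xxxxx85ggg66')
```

['x', 'g']

A backreference is literal: `\1` must see the identical characters the first group matched.
One capturing group, so `findall` returns just the captured substring from each match — 2 in all.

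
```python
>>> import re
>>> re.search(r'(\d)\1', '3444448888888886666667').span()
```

`\1` has to match the exact text group 1 already captured.
The match spans [1:3] → '44'.

(1, 3)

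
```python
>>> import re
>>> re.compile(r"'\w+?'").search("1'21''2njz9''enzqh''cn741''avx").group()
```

"'21'"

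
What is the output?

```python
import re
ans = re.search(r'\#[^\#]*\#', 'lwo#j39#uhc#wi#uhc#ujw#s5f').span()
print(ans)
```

`re.search` scans for the first position where the pattern succeeds.
The match spans [3:8] → '#j39#'.

(3, 8)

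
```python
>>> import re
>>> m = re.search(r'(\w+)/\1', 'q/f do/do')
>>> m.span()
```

(4, 9)

`\1` has to match the exact text group 1 already captured.
`search` walks the string left to right and returns the first match it finds.
The match spans [4:9] → 'do/do'.
Captured: group 1 = 'do'.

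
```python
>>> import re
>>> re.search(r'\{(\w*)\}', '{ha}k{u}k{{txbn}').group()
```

Unlike `match`, `search` isn't anchored — it looks for the pattern anywhere in the string.
The match spans [0:4] → '{ha}'.
Captured: group 1 = 'ha'.

'{ha}'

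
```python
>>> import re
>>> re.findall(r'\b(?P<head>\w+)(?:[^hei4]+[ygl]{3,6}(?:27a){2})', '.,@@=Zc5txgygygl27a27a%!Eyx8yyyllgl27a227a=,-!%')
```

This matches a word boundary (`\b`, zero-width); then one or more of a word character (captured as 'head'); then one or more of any character except [hei4], then 3 to 6 of one of [ygl], then the literal '27a' repeated 2 times (non-capturing group).
Matches: at [5:22] match 'Zc5txgygygl27a27a', group 1 = 'Zc5txgy'.
Because there's exactly one group, `findall` drops the full match and keeps group 1 from the one hit.

['Zc5txgy']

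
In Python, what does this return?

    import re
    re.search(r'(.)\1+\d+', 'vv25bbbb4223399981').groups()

`\1` is not a pattern — it's the concrete string captured by group 1, re-applied verbatim.
`re.search` tries every starting position until one works.
The match spans [0:4] → 'vv25'.
Captured: group 1 = 'v'.

('v',)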